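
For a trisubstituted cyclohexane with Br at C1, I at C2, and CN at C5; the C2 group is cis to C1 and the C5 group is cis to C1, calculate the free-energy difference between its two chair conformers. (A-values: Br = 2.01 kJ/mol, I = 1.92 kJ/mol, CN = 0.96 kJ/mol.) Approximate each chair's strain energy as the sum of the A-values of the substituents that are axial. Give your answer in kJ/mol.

Chair I (bromo axial, iodo equatorial, cyano axial): E = 2.97 kJ/mol.
Chair II (bromo equatorial, iodo axial, cyano equatorial): E = 1.92 kJ/mol.
ΔE = 2.97 − 1.92 = 1.05 kJ/mol; chair II is more stable.

1.05 kJ/mol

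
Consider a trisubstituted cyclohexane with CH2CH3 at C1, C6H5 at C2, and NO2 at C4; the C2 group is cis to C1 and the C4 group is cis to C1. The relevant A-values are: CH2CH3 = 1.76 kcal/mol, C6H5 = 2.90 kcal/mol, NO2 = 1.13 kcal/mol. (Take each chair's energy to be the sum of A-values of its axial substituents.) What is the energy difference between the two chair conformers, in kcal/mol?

Chair I (ethyl axial, phenyl equatorial, nitro equatorial): E = 1.76 kcal/mol.
Chair II (ethyl equatorial, phenyl axial, nitro axial): E = 4.03 kcal/mol.
ΔE = 4.03 − 1.76 = 2.27 kcal/mol; chair I is more stable.

2.27 kcal/mol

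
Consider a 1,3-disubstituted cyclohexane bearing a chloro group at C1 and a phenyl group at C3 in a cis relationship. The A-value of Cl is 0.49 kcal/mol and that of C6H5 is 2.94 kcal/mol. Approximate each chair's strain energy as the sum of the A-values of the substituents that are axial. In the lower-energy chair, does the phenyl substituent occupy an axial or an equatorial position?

equatorial

C1 and C3 have the same parity, so for the cis isomer the two substituents are e,e in one chair and a,a in the other.
Chair I (chloro axial, phenyl axial): E = 3.43 kcal/mol.
Chair II (chloro equatorial, phenyl equatorial): E = 0.00 kcal/mol.
Chair II is the more stable (lower-energy) conformer, and in that chair the phenyl group is equatorial.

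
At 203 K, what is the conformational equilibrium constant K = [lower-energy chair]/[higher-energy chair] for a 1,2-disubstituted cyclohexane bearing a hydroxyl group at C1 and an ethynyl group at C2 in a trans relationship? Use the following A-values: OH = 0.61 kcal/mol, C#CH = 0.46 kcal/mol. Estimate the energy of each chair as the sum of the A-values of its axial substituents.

K ≈ 14.2

C1 and C2 have opposite parity, so for the trans isomer the two substituents are e,e in one chair and a,a in the other.
Chair I (hydroxyl axial, ethynyl axial): E = 1.07 kcal/mol; chair II (hydroxyl equatorial, ethynyl equatorial): E = 0.00 kcal/mol.
ΔG = 1.07 kcal/mol between the two chairs.
K = exp(ΔG/RT) with R = 1.987×10⁻³ kcal mol⁻¹ K⁻¹ and T = 203 K gives K ≈ 14.2.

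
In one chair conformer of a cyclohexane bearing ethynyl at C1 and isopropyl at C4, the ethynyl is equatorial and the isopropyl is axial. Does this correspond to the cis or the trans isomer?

C1 and C4 have opposite parity, so their axial bonds point in opposite directions.
With opposite-parity carbons, two substituents on the same face are one axial and one equatorial; opposite faces give both axial or both equatorial.
Here the groups are equatorial/axial → same face → cis.

cis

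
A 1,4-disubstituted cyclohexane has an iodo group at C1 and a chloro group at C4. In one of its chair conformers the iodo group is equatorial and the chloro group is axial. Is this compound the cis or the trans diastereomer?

cis

C1 and C4 have opposite parity, so their axial bonds point in opposite directions.
With opposite-parity carbons, two substituents on the same face are one axial and one equatorial; opposite faces give both axial or both equatorial.
Here the groups are equatorial/axial → same face → cis.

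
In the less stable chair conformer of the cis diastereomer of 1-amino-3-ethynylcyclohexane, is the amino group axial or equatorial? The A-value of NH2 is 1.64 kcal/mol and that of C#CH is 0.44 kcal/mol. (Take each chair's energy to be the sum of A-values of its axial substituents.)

C1 and C3 have the same parity, so for the cis isomer the two substituents are e,e in one chair and a,a in the other.
Chair I (amino axial, ethynyl axial): E = 2.08 kcal/mol.
Chair II (amino equatorial, ethynyl equatorial): E = 0.00 kcal/mol.
Chair I is the less stable (higher-energy) conformer, and in that chair the amino group is axial.

axial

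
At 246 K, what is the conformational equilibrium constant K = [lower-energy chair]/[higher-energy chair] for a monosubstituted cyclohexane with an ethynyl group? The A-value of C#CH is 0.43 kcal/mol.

K ≈ 2.41

One chair has the ethynyl group axial (E = 0.43 kcal/mol) and the other has it equatorial (E = 0).
ΔG = 0.43 kcal/mol between the two chairs.
K = exp(ΔG/RT) with R = 1.987×10⁻³ kcal mol⁻¹ K⁻¹ and T = 246 K gives K ≈ 2.41.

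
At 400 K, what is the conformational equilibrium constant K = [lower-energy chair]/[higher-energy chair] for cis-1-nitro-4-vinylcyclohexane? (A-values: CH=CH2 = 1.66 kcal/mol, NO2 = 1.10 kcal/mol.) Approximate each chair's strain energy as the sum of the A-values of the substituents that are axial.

K ≈ 2.02

C1 and C4 have opposite parity, so for the cis isomer the two substituents are one axial and one equatorial in each chair.
Chair I (vinyl axial, nitro equatorial): E = 1.66 kcal/mol; chair II (vinyl equatorial, nitro axial): E = 1.10 kcal/mol.
ΔG = 0.56 kcal/mol between the two chairs.
K = exp(ΔG/RT) with R = 1.987×10⁻³ kcal mol⁻¹ K⁻¹ and T = 400 K gives K ≈ 2.02.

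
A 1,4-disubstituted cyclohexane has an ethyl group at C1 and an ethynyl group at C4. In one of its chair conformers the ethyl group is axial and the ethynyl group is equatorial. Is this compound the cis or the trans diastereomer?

C1 and C4 have opposite parity, so their axial bonds point in opposite directions.
With opposite-parity carbons, two substituents on the same face are one axial and one equatorial; opposite faces give both axial or both equatorial.
Here the groups are axial/equatorial → same face → cis.

cis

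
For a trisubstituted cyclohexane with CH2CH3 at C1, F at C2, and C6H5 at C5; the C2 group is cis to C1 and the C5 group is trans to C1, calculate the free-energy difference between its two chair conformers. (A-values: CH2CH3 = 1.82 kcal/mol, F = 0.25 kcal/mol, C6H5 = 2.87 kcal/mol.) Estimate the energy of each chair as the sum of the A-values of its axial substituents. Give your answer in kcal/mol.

1.30 kcal/mol

Chair I (ethyl axial, fluoro equatorial, phenyl equatorial): E = 1.82 kcal/mol.
Chair II (ethyl equatorial, fluoro axial, phenyl axial): E = 3.12 kcal/mol.
ΔE = 3.12 − 1.82 = 1.30 kcal/mol; chair I is more stable.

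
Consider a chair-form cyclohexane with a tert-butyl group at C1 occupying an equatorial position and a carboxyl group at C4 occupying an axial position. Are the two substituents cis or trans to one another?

C1 and C4 have opposite parity, so their axial bonds point in opposite directions.
With opposite-parity carbons, two substituents on the same face are one axial and one equatorial; opposite faces give both axial or both equatorial.
Here the groups are equatorial/axial → same face → cis.

cis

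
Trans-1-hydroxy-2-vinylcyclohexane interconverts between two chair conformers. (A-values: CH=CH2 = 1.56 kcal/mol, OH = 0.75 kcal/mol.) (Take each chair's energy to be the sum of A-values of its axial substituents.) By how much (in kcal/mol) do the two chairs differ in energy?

2.31 kcal/mol

C1 and C2 have opposite parity, so for the trans isomer the two substituents are e,e in one chair and a,a in the other.
Chair I (vinyl axial, hydroxyl axial): E = 2.31 kcal/mol.
Chair II (vinyl equatorial, hydroxyl equatorial): E = 0.00 kcal/mol.
ΔE = 2.31 − 0.00 = 2.31 kcal/mol; chair II is more stable.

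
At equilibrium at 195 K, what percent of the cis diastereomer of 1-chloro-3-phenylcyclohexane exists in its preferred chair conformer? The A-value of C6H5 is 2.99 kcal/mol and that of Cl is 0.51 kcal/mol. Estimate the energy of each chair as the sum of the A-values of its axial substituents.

C1 and C3 have the same parity, so for the cis isomer the two substituents are e,e in one chair and a,a in the other.
Chair I (phenyl axial, chloro axial): E = 3.50 kcal/mol; chair II (phenyl equatorial, chloro equatorial): E = 0.00 kcal/mol.
ΔG = 3.50 kcal/mol between the two chairs.
K = exp(ΔG/RT) with R = 1.987×10⁻³ kcal mol⁻¹ K⁻¹ and T = 195 K gives K ≈ 8.38e+03.
Fraction in the lower-energy chair = K/(K+1) = 100.0%.

100.0%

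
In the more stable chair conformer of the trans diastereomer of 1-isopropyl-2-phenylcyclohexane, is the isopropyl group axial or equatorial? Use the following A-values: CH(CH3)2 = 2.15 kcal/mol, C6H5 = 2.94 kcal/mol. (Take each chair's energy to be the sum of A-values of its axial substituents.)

C1 and C2 have opposite parity, so for the trans isomer the two substituents are e,e in one chair and a,a in the other.
Chair I (isopropyl axial, phenyl axial): E = 5.09 kcal/mol.
Chair II (isopropyl equatorial, phenyl equatorial): E = 0.00 kcal/mol.
Chair II is the more stable (lower-energy) conformer, and in that chair the isopropyl group is equatorial.

equatorial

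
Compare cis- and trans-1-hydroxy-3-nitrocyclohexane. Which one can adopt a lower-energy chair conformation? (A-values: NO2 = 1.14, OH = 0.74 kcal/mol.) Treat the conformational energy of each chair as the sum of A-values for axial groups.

At 1,3 positions (parity same): cis → (e,e or a,a); trans → (a,e or e,a).
Best chair for cis: E = 0.00 kcal/mol; best chair for trans: E = 0.74 kcal/mol.
The cis isomer is lower by 0.74 kcal/mol.

cis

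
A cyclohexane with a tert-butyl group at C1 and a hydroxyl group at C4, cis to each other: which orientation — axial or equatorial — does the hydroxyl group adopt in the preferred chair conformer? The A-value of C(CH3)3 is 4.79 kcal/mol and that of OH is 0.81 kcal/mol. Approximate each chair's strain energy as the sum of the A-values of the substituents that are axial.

axial

C1 and C4 have opposite parity, so for the cis isomer the two substituents are one axial and one equatorial in each chair.
Chair I (tert-butyl axial, hydroxyl equatorial): E = 4.79 kcal/mol.
Chair II (tert-butyl equatorial, hydroxyl axial): E = 0.81 kcal/mol.
Chair II is the more stable (lower-energy) conformer, and in that chair the hydroxyl group is axial.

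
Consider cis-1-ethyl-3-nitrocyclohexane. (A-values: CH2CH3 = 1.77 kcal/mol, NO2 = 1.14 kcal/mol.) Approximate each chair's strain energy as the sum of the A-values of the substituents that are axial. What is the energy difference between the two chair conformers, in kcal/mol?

C1 and C3 have the same parity, so for the cis isomer the two substituents are e,e in one chair and a,a in the other.
Chair I (ethyl axial, nitro axial): E = 2.91 kcal/mol.
Chair II (ethyl equatorial, nitro equatorial): E = 0.00 kcal/mol.
ΔE = 2.91 − 0.00 = 2.91 kcal/mol; chair II is more stable.

2.91 kcal/mol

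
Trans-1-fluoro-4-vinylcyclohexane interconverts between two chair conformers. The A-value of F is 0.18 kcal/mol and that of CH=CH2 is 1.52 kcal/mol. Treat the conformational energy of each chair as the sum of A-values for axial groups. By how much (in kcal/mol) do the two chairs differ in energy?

1.70 kcal/mol

C1 and C4 have opposite parity, so for the trans isomer the two substituents are e,e in one chair and a,a in the other.
Chair I (fluoro axial, vinyl axial): E = 1.70 kcal/mol.
Chair II (fluoro equatorial, vinyl equatorial): E = 0.00 kcal/mol.
ΔE = 1.70 − 0.00 = 1.70 kcal/mol; chair II is more stable.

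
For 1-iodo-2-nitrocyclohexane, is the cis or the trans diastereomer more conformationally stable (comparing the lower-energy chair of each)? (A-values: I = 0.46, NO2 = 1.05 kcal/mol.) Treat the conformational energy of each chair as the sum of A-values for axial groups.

At 1,2 positions (parity opposite): cis → (a,e or e,a); trans → (e,e or a,a).
Best chair for cis: E = 0.46 kcal/mol; best chair for trans: E = 0.00 kcal/mol.
The trans isomer is lower by 0.46 kcal/mol.

trans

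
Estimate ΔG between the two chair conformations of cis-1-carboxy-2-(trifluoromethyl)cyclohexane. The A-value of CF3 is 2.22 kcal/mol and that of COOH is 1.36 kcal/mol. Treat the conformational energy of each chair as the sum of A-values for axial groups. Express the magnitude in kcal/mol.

C1 and C2 have opposite parity, so for the cis isomer the two substituents are one axial and one equatorial in each chair.
Chair I (trifluoromethyl axial, carboxyl equatorial): E = 2.22 kcal/mol.
Chair II (trifluoromethyl equatorial, carboxyl axial): E = 1.36 kcal/mol.
ΔE = 2.22 − 1.36 = 0.86 kcal/mol; chair II is more stable.

0.86 kcal/mol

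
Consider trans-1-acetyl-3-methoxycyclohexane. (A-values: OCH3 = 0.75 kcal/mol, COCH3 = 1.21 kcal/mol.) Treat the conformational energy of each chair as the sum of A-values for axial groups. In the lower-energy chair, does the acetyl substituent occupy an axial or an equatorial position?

C1 and C3 have the same parity, so for the trans isomer the two substituents are one axial and one equatorial in each chair.
Chair I (methoxy axial, acetyl equatorial): E = 0.75 kcal/mol.
Chair II (methoxy equatorial, acetyl axial): E = 1.21 kcal/mol.
Chair I is the more stable (lower-energy) conformer, and in that chair the acetyl group is equatorial.

equatorial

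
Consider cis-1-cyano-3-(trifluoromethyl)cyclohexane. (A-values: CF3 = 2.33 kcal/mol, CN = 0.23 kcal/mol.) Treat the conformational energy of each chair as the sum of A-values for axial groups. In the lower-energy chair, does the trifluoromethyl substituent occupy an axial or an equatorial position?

C1 and C3 have the same parity, so for the cis isomer the two substituents are e,e in one chair and a,a in the other.
Chair I (trifluoromethyl axial, cyano axial): E = 2.56 kcal/mol.
Chair II (trifluoromethyl equatorial, cyano equatorial): E = 0.00 kcal/mol.
Chair II is the more stable (lower-energy) conformer, and in that chair the trifluoromethyl group is equatorial.

equatorial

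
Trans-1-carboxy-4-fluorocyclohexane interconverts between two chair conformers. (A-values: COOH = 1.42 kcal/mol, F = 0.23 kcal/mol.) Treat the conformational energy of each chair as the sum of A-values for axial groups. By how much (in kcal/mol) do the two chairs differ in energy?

C1 and C4 have opposite parity, so for the trans isomer the two substituents are e,e in one chair and a,a in the other.
Chair I (carboxyl axial, fluoro axial): E = 1.65 kcal/mol.
Chair II (carboxyl equatorial, fluoro equatorial): E = 0.00 kcal/mol.
ΔE = 1.65 − 0.00 = 1.65 kcal/mol; chair II is more stable.

1.65 kcal/mol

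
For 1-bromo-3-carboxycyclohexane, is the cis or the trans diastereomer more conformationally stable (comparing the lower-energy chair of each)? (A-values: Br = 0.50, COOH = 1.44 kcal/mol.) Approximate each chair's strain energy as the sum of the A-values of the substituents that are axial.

cis

At 1,3 positions (parity same): cis → (e,e or a,a); trans → (a,e or e,a).
Best chair for cis: E = 0.00 kcal/mol; best chair for trans: E = 0.50 kcal/mol.
The cis isomer is lower by 0.50 kcal/mol.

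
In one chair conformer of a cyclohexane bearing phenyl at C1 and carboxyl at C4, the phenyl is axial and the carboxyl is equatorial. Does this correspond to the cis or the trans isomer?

C1 and C4 have opposite parity, so their axial bonds point in opposite directions.
With opposite-parity carbons, two substituents on the same face are one axial and one equatorial; opposite faces give both axial or both equatorial.
Here the groups are axial/equatorial → same face → cis.

cis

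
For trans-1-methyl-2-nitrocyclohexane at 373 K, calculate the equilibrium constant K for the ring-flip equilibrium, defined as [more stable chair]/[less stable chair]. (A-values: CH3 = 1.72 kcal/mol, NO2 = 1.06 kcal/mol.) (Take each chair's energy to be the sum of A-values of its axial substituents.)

K ≈ 42.6

C1 and C2 have opposite parity, so for the trans isomer the two substituents are e,e in one chair and a,a in the other.
Chair I (methyl axial, nitro axial): E = 2.78 kcal/mol; chair II (methyl equatorial, nitro equatorial): E = 0.00 kcal/mol.
ΔG = 2.78 kcal/mol between the two chairs.
K = exp(ΔG/RT) with R = 1.987×10⁻³ kcal mol⁻¹ K⁻¹ and T = 373 K gives K ≈ 42.6.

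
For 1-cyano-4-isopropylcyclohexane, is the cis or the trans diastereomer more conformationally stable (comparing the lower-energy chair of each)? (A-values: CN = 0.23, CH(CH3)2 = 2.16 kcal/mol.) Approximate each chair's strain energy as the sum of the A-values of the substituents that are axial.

At 1,4 positions (parity opposite): cis → (a,e or e,a); trans → (e,e or a,a).
Best chair for cis: E = 0.23 kcal/mol; best chair for trans: E = 0.00 kcal/mol.
The trans isomer is lower by 0.23 kcal/mol.

trans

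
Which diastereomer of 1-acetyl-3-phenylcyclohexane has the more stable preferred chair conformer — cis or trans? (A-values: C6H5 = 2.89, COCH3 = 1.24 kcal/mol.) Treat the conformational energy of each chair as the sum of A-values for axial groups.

At 1,3 positions (parity same): cis → (e,e or a,a); trans → (a,e or e,a).
Best chair for cis: E = 0.00 kcal/mol; best chair for trans: E = 1.24 kcal/mol.
The cis isomer is lower by 1.24 kcal/mol.

cis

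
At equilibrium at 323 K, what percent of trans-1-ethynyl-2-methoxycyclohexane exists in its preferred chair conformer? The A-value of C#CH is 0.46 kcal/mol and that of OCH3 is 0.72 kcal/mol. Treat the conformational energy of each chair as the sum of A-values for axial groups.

C1 and C2 have opposite parity, so for the trans isomer the two substituents are e,e in one chair and a,a in the other.
Chair I (ethynyl axial, methoxy axial): E = 1.18 kcal/mol; chair II (ethynyl equatorial, methoxy equatorial): E = 0.00 kcal/mol.
ΔG = 1.18 kcal/mol between the two chairs.
K = exp(ΔG/RT) with R = 1.987×10⁻³ kcal mol⁻¹ K⁻¹ and T = 323 K gives K ≈ 6.29.
Fraction in the lower-energy chair = K/(K+1) = 86.3%.

86.3%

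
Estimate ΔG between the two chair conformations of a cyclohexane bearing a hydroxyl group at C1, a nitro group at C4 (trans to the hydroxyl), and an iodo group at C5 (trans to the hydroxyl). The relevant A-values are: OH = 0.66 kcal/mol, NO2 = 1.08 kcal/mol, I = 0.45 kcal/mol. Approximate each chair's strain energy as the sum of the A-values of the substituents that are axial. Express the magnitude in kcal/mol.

Chair I (hydroxyl axial, nitro axial, iodo equatorial): E = 1.74 kcal/mol.
Chair II (hydroxyl equatorial, nitro equatorial, iodo axial): E = 0.45 kcal/mol.
ΔE = 1.74 − 0.45 = 1.29 kcal/mol; chair II is more stable.

1.29 kcal/mol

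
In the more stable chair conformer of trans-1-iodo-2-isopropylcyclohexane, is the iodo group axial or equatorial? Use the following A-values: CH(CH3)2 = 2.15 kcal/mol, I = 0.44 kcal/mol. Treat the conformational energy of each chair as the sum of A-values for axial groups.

equatorial

C1 and C2 have opposite parity, so for the trans isomer the two substituents are e,e in one chair and a,a in the other.
Chair I (isopropyl axial, iodo axial): E = 2.59 kcal/mol.
Chair II (isopropyl equatorial, iodo equatorial): E = 0.00 kcal/mol.
Chair II is the more stable (lower-energy) conformer, and in that chair the iodo group is equatorial.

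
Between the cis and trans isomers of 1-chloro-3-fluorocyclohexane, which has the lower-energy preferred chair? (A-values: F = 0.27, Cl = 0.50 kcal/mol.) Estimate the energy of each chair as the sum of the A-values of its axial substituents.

At 1,3 positions (parity same): cis → (e,e or a,a); trans → (a,e or e,a).
Best chair for cis: E = 0.00 kcal/mol; best chair for trans: E = 0.27 kcal/mol.
The cis isomer is lower by 0.27 kcal/mol.

cis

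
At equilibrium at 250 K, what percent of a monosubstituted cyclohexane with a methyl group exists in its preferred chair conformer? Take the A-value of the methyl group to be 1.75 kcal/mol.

97.1%

One chair has the methyl group axial (E = 1.75 kcal/mol) and the other has it equatorial (E = 0).
ΔG = 1.75 kcal/mol between the two chairs.
K = exp(ΔG/RT) with R = 1.987×10⁻³ kcal mol⁻¹ K⁻¹ and T = 250 K gives K ≈ 33.9.
Fraction in the lower-energy chair = K/(K+1) = 97.1%.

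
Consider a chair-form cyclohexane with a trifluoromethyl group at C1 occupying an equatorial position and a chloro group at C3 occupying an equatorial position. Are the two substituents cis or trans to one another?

cis

C1 and C3 have the same parity, so their axial bonds point in the same direction.
With same-parity carbons, two substituents on the same face are both axial or both equatorial; opposite faces give one of each.
Here the groups are equatorial/equatorial → same face → cis.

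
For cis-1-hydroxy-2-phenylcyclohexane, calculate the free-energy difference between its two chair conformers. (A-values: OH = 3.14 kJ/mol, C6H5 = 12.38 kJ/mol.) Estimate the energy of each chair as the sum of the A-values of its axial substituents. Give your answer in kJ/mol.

9.24 kJ/mol

C1 and C2 have opposite parity, so for the cis isomer the two substituents are one axial and one equatorial in each chair.
Chair I (hydroxyl axial, phenyl equatorial): E = 3.14 kJ/mol.
Chair II (hydroxyl equatorial, phenyl axial): E = 12.38 kJ/mol.
ΔE = 12.38 − 3.14 = 9.24 kJ/mol; chair I is more stable.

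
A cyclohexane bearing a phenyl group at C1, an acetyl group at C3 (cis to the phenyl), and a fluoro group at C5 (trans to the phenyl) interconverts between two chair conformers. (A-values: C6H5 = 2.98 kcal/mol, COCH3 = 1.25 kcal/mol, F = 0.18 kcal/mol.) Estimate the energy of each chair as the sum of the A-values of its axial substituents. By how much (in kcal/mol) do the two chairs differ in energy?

Chair I (phenyl axial, acetyl axial, fluoro equatorial): E = 4.23 kcal/mol.
Chair II (phenyl equatorial, acetyl equatorial, fluoro axial): E = 0.18 kcal/mol.
ΔE = 4.23 − 0.18 = 4.05 kcal/mol; chair II is more stable.

4.05 kcal/mol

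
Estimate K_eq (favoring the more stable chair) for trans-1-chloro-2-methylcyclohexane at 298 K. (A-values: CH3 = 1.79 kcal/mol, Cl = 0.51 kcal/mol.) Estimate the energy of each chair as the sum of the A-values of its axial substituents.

K ≈ 48.6

C1 and C2 have opposite parity, so for the trans isomer the two substituents are e,e in one chair and a,a in the other.
Chair I (methyl axial, chloro axial): E = 2.30 kcal/mol; chair II (methyl equatorial, chloro equatorial): E = 0.00 kcal/mol.
ΔG = 2.30 kcal/mol between the two chairs.
K = exp(ΔG/RT) with R = 1.987×10⁻³ kcal mol⁻¹ K⁻¹ and T = 298 K gives K ≈ 48.6.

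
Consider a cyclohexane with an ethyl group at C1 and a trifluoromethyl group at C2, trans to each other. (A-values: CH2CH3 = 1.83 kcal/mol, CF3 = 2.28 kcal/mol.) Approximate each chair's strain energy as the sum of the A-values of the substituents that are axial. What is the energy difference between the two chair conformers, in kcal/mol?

4.11 kcal/mol

C1 and C2 have opposite parity, so for the trans isomer the two substituents are e,e in one chair and a,a in the other.
Chair I (ethyl axial, trifluoromethyl axial): E = 4.11 kcal/mol.
Chair II (ethyl equatorial, trifluoromethyl equatorial): E = 0.00 kcal/mol.
ΔE = 4.11 − 0.00 = 4.11 kcal/mol; chair II is more stable.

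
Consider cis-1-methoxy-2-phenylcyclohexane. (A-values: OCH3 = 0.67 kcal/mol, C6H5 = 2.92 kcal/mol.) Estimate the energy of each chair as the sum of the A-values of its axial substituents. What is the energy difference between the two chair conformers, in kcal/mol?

C1 and C2 have opposite parity, so for the cis isomer the two substituents are one axial and one equatorial in each chair.
Chair I (methoxy axial, phenyl equatorial): E = 0.67 kcal/mol.
Chair II (methoxy equatorial, phenyl axial): E = 2.92 kcal/mol.
ΔE = 2.92 − 0.67 = 2.25 kcal/mol; chair I is more stable.

2.25 kcal/mol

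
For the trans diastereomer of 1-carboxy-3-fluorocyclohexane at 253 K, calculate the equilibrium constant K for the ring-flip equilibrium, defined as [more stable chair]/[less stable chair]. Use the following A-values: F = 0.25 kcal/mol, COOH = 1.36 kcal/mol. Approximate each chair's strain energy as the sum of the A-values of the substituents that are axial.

C1 and C3 have the same parity, so for the trans isomer the two substituents are one axial and one equatorial in each chair.
Chair I (fluoro axial, carboxyl equatorial): E = 0.25 kcal/mol; chair II (fluoro equatorial, carboxyl axial): E = 1.36 kcal/mol.
ΔG = 1.11 kcal/mol between the two chairs.
K = exp(ΔG/RT) with R = 1.987×10⁻³ kcal mol⁻¹ K⁻¹ and T = 253 K gives K ≈ 9.1.

K ≈ 9.10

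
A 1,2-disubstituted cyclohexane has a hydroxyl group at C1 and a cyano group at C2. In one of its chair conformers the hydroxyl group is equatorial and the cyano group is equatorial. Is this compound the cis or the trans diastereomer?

trans

C1 and C2 have opposite parity, so their axial bonds point in opposite directions.
With opposite-parity carbons, two substituents on the same face are one axial and one equatorial; opposite faces give both axial or both equatorial.
Here the groups are equatorial/equatorial → opposite face → trans.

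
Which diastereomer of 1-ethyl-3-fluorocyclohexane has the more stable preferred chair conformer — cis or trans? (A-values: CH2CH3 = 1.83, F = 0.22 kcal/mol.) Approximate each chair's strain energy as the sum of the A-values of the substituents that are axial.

cis

At 1,3 positions (parity same): cis → (e,e or a,a); trans → (a,e or e,a).
Best chair for cis: E = 0.00 kcal/mol; best chair for trans: E = 0.22 kcal/mol.
The cis isomer is lower by 0.22 kcal/mol.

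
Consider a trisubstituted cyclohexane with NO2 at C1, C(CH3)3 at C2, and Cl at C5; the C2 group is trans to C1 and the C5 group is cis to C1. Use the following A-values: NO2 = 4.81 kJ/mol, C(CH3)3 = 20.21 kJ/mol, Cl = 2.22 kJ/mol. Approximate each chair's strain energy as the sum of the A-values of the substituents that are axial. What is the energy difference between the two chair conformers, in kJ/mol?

Chair I (nitro axial, tert-butyl axial, chloro axial): E = 27.24 kJ/mol.
Chair II (nitro equatorial, tert-butyl equatorial, chloro equatorial): E = 0.00 kJ/mol.
ΔE = 27.24 − 0.00 = 27.24 kJ/mol; chair II is more stable.

27.24 kJ/mol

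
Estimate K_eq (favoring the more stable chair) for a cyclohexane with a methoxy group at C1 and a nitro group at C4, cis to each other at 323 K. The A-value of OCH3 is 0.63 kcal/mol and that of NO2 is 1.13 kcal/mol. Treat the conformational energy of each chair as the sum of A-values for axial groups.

K ≈ 2.18

C1 and C4 have opposite parity, so for the cis isomer the two substituents are one axial and one equatorial in each chair.
Chair I (methoxy axial, nitro equatorial): E = 0.63 kcal/mol; chair II (methoxy equatorial, nitro axial): E = 1.13 kcal/mol.
ΔG = 0.50 kcal/mol between the two chairs.
K = exp(ΔG/RT) with R = 1.987×10⁻³ kcal mol⁻¹ K⁻¹ and T = 323 K gives K ≈ 2.18.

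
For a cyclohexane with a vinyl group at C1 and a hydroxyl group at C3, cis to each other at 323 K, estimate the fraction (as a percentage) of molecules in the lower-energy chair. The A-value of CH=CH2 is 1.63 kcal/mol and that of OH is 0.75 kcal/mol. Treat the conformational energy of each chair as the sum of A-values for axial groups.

C1 and C3 have the same parity, so for the cis isomer the two substituents are e,e in one chair and a,a in the other.
Chair I (vinyl axial, hydroxyl axial): E = 2.38 kcal/mol; chair II (vinyl equatorial, hydroxyl equatorial): E = 0.00 kcal/mol.
ΔG = 2.38 kcal/mol between the two chairs.
K = exp(ΔG/RT) with R = 1.987×10⁻³ kcal mol⁻¹ K⁻¹ and T = 323 K gives K ≈ 40.8.
Fraction in the lower-energy chair = K/(K+1) = 97.6%.

97.6%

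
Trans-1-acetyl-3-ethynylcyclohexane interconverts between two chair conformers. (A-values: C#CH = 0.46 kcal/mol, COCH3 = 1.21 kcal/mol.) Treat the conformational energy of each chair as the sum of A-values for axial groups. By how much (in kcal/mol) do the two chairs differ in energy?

0.75 kcal/mol

C1 and C3 have the same parity, so for the trans isomer the two substituents are one axial and one equatorial in each chair.
Chair I (ethynyl axial, acetyl equatorial): E = 0.46 kcal/mol.
Chair II (ethynyl equatorial, acetyl axial): E = 1.21 kcal/mol.
ΔE = 1.21 − 0.46 = 0.75 kcal/mol; chair I is more stable.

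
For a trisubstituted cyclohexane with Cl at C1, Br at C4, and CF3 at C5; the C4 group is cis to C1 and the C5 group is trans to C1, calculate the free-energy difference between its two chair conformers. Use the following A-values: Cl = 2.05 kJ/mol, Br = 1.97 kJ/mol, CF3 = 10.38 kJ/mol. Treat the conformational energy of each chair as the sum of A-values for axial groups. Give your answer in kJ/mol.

Chair I (chloro axial, bromo equatorial, trifluoromethyl equatorial): E = 2.05 kJ/mol.
Chair II (chloro equatorial, bromo axial, trifluoromethyl axial): E = 12.35 kJ/mol.
ΔE = 12.35 − 2.05 = 10.30 kJ/mol; chair I is more stable.

10.30 kJ/mol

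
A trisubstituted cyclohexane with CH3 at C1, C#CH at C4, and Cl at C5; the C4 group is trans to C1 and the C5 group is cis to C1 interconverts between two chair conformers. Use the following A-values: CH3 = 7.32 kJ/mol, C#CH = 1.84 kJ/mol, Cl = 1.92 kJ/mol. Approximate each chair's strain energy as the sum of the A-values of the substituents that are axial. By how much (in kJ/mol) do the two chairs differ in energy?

Chair I (methyl axial, ethynyl axial, chloro axial): E = 11.08 kJ/mol.
Chair II (methyl equatorial, ethynyl equatorial, chloro equatorial): E = 0.00 kJ/mol.
ΔE = 11.08 − 0.00 = 11.08 kJ/mol; chair II is more stable.

11.08 kJ/mol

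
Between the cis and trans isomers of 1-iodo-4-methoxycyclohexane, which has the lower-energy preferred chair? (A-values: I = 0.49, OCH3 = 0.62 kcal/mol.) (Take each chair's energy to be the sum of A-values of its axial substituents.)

At 1,4 positions (parity opposite): cis → (a,e or e,a); trans → (e,e or a,a).
Best chair for cis: E = 0.49 kcal/mol; best chair for trans: E = 0.00 kcal/mol.
The trans isomer is lower by 0.49 kcal/mol.

trans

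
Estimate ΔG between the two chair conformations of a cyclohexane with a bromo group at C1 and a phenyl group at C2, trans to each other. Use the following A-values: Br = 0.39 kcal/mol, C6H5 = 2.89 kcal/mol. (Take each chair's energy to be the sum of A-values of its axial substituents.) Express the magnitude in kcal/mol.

3.28 kcal/mol

C1 and C2 have opposite parity, so for the trans isomer the two substituents are e,e in one chair and a,a in the other.
Chair I (bromo axial, phenyl axial): E = 3.28 kcal/mol.
Chair II (bromo equatorial, phenyl equatorial): E = 0.00 kcal/mol.
ΔE = 3.28 − 0.00 = 3.28 kcal/mol; chair II is more stable.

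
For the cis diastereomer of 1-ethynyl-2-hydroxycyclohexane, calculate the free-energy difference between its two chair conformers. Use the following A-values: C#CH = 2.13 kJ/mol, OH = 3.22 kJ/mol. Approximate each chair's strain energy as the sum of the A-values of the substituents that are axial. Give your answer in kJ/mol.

1.09 kJ/mol

C1 and C2 have opposite parity, so for the cis isomer the two substituents are one axial and one equatorial in each chair.
Chair I (ethynyl axial, hydroxyl equatorial): E = 2.13 kJ/mol.
Chair II (ethynyl equatorial, hydroxyl axial): E = 3.22 kJ/mol.
ΔE = 3.22 − 2.13 = 1.09 kJ/mol; chair I is more stable.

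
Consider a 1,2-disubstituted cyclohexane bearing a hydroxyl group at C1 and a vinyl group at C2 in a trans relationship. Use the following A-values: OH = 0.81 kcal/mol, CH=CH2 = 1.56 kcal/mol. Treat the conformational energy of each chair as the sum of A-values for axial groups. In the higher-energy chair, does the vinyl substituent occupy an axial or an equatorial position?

axial

C1 and C2 have opposite parity, so for the trans isomer the two substituents are e,e in one chair and a,a in the other.
Chair I (hydroxyl axial, vinyl axial): E = 2.37 kcal/mol.
Chair II (hydroxyl equatorial, vinyl equatorial): E = 0.00 kcal/mol.
Chair I is the less stable (higher-energy) conformer, and in that chair the vinyl group is axial.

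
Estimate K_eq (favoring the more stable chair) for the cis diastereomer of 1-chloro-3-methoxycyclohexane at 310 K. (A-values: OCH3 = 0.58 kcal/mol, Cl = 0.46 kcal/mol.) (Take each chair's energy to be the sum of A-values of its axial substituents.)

K ≈ 5.41

C1 and C3 have the same parity, so for the cis isomer the two substituents are e,e in one chair and a,a in the other.
Chair I (methoxy axial, chloro axial): E = 1.04 kcal/mol; chair II (methoxy equatorial, chloro equatorial): E = 0.00 kcal/mol.
ΔG = 1.04 kcal/mol between the two chairs.
K = exp(ΔG/RT) with R = 1.987×10⁻³ kcal mol⁻¹ K⁻¹ and T = 310 K gives K ≈ 5.41.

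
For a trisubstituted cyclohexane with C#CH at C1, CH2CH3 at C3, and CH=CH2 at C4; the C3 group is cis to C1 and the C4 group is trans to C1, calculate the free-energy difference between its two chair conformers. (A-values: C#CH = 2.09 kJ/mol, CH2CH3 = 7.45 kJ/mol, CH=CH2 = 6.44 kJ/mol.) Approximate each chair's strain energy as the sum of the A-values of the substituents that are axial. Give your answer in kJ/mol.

15.98 kJ/mol

Chair I (ethynyl axial, ethyl axial, vinyl axial): E = 15.98 kJ/mol.
Chair II (ethynyl equatorial, ethyl equatorial, vinyl equatorial): E = 0.00 kJ/mol.
ΔE = 15.98 − 0.00 = 15.98 kJ/mol; chair II is more stable.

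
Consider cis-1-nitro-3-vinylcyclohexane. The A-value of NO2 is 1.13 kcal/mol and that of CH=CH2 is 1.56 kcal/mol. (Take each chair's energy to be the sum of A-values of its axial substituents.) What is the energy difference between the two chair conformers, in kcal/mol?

2.69 kcal/mol

C1 and C3 have the same parity, so for the cis isomer the two substituents are e,e in one chair and a,a in the other.
Chair I (nitro axial, vinyl axial): E = 2.69 kcal/mol.
Chair II (nitro equatorial, vinyl equatorial): E = 0.00 kcal/mol.
ΔE = 2.69 − 0.00 = 2.69 kcal/mol; chair II is more stable.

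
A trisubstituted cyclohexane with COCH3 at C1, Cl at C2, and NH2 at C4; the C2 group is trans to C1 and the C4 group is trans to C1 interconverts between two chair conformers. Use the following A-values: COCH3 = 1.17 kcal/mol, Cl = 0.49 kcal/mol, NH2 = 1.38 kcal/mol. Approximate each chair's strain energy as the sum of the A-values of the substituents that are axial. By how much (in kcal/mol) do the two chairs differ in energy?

3.04 kcal/mol

Chair I (acetyl axial, chloro axial, amino axial): E = 3.04 kcal/mol.
Chair II (acetyl equatorial, chloro equatorial, amino equatorial): E = 0.00 kcal/mol.
ΔE = 3.04 − 0.00 = 3.04 kcal/mol; chair II is more stable.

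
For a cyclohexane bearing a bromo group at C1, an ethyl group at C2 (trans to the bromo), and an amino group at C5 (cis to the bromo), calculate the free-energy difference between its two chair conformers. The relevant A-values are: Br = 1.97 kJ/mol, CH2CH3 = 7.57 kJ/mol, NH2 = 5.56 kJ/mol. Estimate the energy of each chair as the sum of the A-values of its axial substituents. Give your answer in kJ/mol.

Chair I (bromo axial, ethyl axial, amino axial): E = 15.10 kJ/mol.
Chair II (bromo equatorial, ethyl equatorial, amino equatorial): E = 0.00 kJ/mol.
ΔE = 15.10 − 0.00 = 15.10 kJ/mol; chair II is more stable.

15.10 kJ/mol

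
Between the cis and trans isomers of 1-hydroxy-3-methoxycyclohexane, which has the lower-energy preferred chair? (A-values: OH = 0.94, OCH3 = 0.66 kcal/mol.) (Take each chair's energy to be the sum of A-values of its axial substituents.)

At 1,3 positions (parity same): cis → (e,e or a,a); trans → (a,e or e,a).
Best chair for cis: E = 0.00 kcal/mol; best chair for trans: E = 0.66 kcal/mol.
The cis isomer is lower by 0.66 kcal/mol.

cis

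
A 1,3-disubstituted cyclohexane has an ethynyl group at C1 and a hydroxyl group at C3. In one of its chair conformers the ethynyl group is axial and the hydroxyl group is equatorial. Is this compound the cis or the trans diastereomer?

C1 and C3 have the same parity, so their axial bonds point in the same direction.
With same-parity carbons, two substituents on the same face are both axial or both equatorial; opposite faces give one of each.
Here the groups are axial/equatorial → opposite face → trans.

trans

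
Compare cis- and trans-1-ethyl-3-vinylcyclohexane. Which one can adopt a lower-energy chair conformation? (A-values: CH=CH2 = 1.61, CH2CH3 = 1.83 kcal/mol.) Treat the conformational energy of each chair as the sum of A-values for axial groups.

cis

At 1,3 positions (parity same): cis → (e,e or a,a); trans → (a,e or e,a).
Best chair for cis: E = 0.00 kcal/mol; best chair for trans: E = 1.61 kcal/mol.
The cis isomer is lower by 1.61 kcal/mol.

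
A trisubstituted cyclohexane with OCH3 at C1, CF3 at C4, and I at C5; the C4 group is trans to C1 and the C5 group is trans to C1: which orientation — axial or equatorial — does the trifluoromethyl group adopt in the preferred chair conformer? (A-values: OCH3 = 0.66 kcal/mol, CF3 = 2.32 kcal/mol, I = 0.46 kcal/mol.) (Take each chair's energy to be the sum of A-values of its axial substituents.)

Chair I (methoxy axial, trifluoromethyl axial, iodo equatorial): E = 2.98 kcal/mol.
Chair II (methoxy equatorial, trifluoromethyl equatorial, iodo axial): E = 0.46 kcal/mol.
Chair II is the more stable (lower-energy) conformer, and in that chair the trifluoromethyl group is equatorial.

equatorial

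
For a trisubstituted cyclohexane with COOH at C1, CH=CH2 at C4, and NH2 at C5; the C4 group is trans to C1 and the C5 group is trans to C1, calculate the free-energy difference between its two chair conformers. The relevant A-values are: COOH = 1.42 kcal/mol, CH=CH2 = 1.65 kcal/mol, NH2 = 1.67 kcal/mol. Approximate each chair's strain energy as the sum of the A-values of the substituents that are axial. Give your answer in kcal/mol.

1.40 kcal/mol

Chair I (carboxyl axial, vinyl axial, amino equatorial): E = 3.07 kcal/mol.
Chair II (carboxyl equatorial, vinyl equatorial, amino axial): E = 1.67 kcal/mol.
ΔE = 3.07 − 1.67 = 1.40 kcal/mol; chair II is more stable.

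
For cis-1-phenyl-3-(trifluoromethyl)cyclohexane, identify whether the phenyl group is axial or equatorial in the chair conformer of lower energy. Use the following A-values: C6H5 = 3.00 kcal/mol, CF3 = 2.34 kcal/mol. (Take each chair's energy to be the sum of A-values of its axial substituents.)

equatorial

C1 and C3 have the same parity, so for the cis isomer the two substituents are e,e in one chair and a,a in the other.
Chair I (phenyl axial, trifluoromethyl axial): E = 5.34 kcal/mol.
Chair II (phenyl equatorial, trifluoromethyl equatorial): E = 0.00 kcal/mol.
Chair II is the more stable (lower-energy) conformer, and in that chair the phenyl group is equatorial.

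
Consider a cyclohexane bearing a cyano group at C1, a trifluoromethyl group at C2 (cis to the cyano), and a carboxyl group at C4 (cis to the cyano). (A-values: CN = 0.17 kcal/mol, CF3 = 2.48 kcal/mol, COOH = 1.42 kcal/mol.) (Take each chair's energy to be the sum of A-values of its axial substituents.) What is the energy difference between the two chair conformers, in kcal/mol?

Chair I (cyano axial, trifluoromethyl equatorial, carboxyl equatorial): E = 0.17 kcal/mol.
Chair II (cyano equatorial, trifluoromethyl axial, carboxyl axial): E = 3.90 kcal/mol.
ΔE = 3.90 − 0.17 = 3.73 kcal/mol; chair I is more stable.

3.73 kcal/mol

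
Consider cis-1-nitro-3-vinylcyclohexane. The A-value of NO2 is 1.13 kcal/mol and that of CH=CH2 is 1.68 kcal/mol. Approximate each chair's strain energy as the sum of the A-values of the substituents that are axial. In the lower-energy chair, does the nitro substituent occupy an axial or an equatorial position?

C1 and C3 have the same parity, so for the cis isomer the two substituents are e,e in one chair and a,a in the other.
Chair I (nitro axial, vinyl axial): E = 2.81 kcal/mol.
Chair II (nitro equatorial, vinyl equatorial): E = 0.00 kcal/mol.
Chair II is the more stable (lower-energy) conformer, and in that chair the nitro group is equatorial.

equatorial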